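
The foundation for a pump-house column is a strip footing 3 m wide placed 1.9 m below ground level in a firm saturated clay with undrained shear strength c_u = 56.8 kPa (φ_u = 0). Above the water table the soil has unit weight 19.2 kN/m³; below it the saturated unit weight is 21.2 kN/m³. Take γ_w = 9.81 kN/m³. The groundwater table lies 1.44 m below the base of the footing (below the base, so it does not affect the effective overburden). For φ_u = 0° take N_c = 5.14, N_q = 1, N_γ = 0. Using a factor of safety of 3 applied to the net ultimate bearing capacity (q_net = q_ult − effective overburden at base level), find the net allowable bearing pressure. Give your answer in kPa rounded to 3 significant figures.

q_all(net) ≈ 97.3 kPa

Overburden at base level: q = 19.2 × 1.9 = 36.48 kPa.
Cohesion term c·N_c = 56.8 × 5.14 = 291.95 kPa; surcharge term q·N_q = 36.48 × 1 = 36.48 kPa.
q_ult = 291.95 + 36.48 = 328.43 kPa.
Net ultimate: q_net = 328.43 − 36.48 = 291.95 kPa.
q_all(net) = 291.95 / 3 = 97.317 kPa.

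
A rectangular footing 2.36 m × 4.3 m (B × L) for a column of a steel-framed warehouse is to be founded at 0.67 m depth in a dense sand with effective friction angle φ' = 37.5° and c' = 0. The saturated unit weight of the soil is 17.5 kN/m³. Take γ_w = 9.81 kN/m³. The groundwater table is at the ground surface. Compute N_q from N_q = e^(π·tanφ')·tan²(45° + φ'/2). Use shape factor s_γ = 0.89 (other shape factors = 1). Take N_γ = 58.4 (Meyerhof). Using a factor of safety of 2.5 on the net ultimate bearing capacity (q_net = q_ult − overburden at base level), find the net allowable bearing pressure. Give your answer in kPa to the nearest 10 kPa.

q_all(net) ≈ 280 kPa

N_q = e^(π·tan37.5°)·tan²(63.75°) = 45.81.
Water table at ground surface, so effective unit weight γ' = 17.5 − 9.81 = 7.69 kN/m³ is used throughout; overburden q = 7.69 × 0.67 = 5.1523 kPa; the same γ' applies in the ½γBN_γ term.
Surcharge term q·N_q = 5.1523 × 45.811 = 236.03 kPa; self-weight term 0.5·γ·B·N_γ·s_γ = 0.5 × 7.69 × 2.36 × 58.4 × 0.89 = 471.64 kPa.
q_ult = 236.03 + 471.64 = 707.67 kPa.
q_net = 707.67 − 5.1523 = 702.52 kPa.
q_all(net) = 702.52 / 2.5 = 281.01 kPa.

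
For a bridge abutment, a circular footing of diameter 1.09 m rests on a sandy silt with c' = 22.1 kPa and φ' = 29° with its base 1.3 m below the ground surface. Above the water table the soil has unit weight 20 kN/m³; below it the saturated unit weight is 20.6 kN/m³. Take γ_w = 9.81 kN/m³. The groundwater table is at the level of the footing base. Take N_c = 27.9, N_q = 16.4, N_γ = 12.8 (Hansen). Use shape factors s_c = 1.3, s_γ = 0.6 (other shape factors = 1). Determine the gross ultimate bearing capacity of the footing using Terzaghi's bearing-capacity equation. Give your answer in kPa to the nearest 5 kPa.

q = γ·D_f = 20 × 1.3 = 26 kPa.
For the ½γBN_γ term take γ' = 20.6 − 9.81 = 10.79 kN/m³ (soil below base is submerged).
c·N_c·s_c = 22.1 × 27.9 × 1.3 = 801.57 kPa
q·N_q = 26 × 16.4 = 426.4 kPa
0.5·γ·B·N_γ·s_γ = 0.5 × 10.79 × 1.09 × 12.8 × 0.6 = 45.163 kPa
q_ult = 801.57 + 426.4 + 45.163 = 1273.1 kPa.

q_ult ≈ 1275 kPa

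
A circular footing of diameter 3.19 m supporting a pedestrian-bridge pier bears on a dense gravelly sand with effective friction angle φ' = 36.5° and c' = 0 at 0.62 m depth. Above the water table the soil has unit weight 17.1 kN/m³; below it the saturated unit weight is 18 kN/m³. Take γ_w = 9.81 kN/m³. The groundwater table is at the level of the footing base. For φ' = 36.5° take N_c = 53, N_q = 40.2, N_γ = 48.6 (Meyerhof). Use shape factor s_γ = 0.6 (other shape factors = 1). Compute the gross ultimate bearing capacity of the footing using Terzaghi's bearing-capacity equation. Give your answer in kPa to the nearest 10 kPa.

q = γ·D_f = 17.1 × 0.62 = 10.602 kPa.
For the ½γBN_γ term take γ' = 18 − 9.81 = 8.19 kN/m³ (soil below base is submerged).
q·N_q = 10.602 × 40.2 = 426.2 kPa
0.5·γ·B·N_γ·s_γ = 0.5 × 8.19 × 3.19 × 48.6 × 0.6 = 380.92 kPa
q_ult = 426.2 + 380.92 = 807.12 kPa.

q_ult ≈ 810 kPa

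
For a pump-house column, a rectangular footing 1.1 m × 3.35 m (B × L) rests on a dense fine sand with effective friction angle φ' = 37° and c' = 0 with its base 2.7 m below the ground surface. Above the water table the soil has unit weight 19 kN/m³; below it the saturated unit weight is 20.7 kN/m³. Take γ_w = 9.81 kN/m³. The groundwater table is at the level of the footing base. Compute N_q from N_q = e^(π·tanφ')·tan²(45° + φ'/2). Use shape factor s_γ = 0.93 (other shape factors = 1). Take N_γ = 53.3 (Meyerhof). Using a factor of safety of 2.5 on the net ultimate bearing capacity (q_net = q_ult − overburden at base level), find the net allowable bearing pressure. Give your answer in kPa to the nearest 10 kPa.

q_all(net) ≈ 980 kPa

N_q = e^(π·tan37°)·tan²(63.5°) = 42.92.
Effective surcharge at the founding depth q = γ·D_f = 19 × 2.7 = 51.3 kPa.
The water table coincides with the base, so in the self-weight term γ → γ' = 10.89 kN/m³.
q_ult = q·N_q + 0.5·γ·B·N_γ·s_γ
     = 51.3 × 42.92 + 0.5 × 10.89 × 1.1 × 53.3 × 0.93
     = 2201.8 + 296.89 = 2498.7 kPa.
q_net = 2498.7 − 51.3 = 2447.4 kPa.
q_all(net) = 2447.4 / 2.5 = 978.95 kPa.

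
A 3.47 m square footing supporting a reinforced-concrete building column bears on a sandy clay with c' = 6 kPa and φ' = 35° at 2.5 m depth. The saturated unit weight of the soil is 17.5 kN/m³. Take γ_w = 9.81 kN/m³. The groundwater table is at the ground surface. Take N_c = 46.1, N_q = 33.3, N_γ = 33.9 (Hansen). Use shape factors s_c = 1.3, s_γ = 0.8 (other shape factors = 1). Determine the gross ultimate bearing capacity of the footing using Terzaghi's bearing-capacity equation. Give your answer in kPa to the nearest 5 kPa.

γ' = 17.5 − 9.81 = 7.69 kN/m³ (submerged throughout). q = 7.69 × 2.5 = 19.225 kPa; the same γ' applies in the ½γBN_γ term.
c·N_c·s_c = 6 × 46.1 × 1.3 = 359.58 kPa
q·N_q = 19.225 × 33.3 = 640.19 kPa
0.5·γ·B·N_γ·s_γ = 0.5 × 7.69 × 3.47 × 33.9 × 0.8 = 361.84 kPa
q_ult = 359.58 + 640.19 + 361.84 = 1361.6 kPa.

q_ult ≈ 1360 kPa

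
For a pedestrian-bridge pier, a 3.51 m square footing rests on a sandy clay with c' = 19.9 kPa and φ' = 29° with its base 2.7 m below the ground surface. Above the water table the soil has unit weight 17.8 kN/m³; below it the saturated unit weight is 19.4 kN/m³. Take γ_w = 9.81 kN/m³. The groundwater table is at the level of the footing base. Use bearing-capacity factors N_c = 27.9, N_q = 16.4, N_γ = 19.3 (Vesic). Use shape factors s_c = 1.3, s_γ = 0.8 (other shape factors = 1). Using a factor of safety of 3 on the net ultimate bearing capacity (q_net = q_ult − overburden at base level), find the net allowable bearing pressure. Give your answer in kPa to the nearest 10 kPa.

q_all(net) ≈ 570 kPa

q = γ·D_f = 17.8 × 2.7 = 48.06 kPa.
For the ½γBN_γ term take γ' = 19.4 − 9.81 = 9.59 kN/m³ (soil below base is submerged).
c·N_c·s_c = 19.9 × 27.9 × 1.3 = 721.77 kPa
q·N_q = 48.06 × 16.4 = 788.18 kPa
0.5·γ·B·N_γ·s_γ = 0.5 × 9.59 × 3.51 × 19.3 × 0.8 = 259.86 kPa
q_ult = 721.77 + 788.18 + 259.86 = 1769.8 kPa.
q_net = 1769.8 − 48.06 = 1721.8 kPa.
q_all(net) = 1721.8 / 3 = 573.92 kPa.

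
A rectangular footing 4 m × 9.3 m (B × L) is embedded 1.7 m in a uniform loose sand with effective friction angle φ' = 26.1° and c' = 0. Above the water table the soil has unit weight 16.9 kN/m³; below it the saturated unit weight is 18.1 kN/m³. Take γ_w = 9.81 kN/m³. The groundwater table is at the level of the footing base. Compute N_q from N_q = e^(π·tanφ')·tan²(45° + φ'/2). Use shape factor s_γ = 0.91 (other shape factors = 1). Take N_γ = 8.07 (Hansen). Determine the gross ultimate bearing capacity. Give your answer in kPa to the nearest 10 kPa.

tan26.1° = 0.4899, so N_q = e^(π×0.4899)·tan²(58.05°) = 4.66 × 2.571 = 11.98.
Overburden at base level: q = 16.9 × 1.7 = 28.73 kPa.
Below the base the soil is submerged, so the ½γBN_γ term uses γ' = 18.1 − 9.81 = 8.29 kN/m³.
Surcharge term q·N_q = 28.73 × 11.981 = 344.23 kPa; self-weight term 0.5·γ·B·N_γ·s_γ = 0.5 × 8.29 × 4 × 8.07 × 0.91 = 121.76 kPa.
q_ult = 344.23 + 121.76 = 465.99 kPa.

q_ult ≈ 470 kPa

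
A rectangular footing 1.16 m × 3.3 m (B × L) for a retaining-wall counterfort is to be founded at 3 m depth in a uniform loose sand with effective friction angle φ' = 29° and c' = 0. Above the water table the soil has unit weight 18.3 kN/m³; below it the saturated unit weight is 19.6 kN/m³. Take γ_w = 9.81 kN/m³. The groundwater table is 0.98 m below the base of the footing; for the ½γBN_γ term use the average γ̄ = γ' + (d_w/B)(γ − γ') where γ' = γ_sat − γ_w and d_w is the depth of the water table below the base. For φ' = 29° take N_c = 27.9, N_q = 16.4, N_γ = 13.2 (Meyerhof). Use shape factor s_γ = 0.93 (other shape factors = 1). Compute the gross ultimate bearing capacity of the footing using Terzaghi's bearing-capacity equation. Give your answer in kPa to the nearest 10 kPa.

q_ult ≈ 1020 kPa

Overburden at base level: q = 18.3 × 3 = 54.9 kPa.
The water table is 0.98 m below the base (< B = 1.16 m), so the ½γBN_γ term uses γ̄ = γ' + (d_w/B)(γ − γ') = 9.79 + (0.98/1.16)(18.3 − 9.79) = 16.979 kN/m³.
Surcharge term q·N_q = 54.9 × 16.4 = 900.36 kPa; self-weight term 0.5·γ·B·N_γ·s_γ = 0.5 × 16.979 × 1.16 × 13.2 × 0.93 = 120.9 kPa.
q_ult = 900.36 + 120.9 = 1021.3 kPa.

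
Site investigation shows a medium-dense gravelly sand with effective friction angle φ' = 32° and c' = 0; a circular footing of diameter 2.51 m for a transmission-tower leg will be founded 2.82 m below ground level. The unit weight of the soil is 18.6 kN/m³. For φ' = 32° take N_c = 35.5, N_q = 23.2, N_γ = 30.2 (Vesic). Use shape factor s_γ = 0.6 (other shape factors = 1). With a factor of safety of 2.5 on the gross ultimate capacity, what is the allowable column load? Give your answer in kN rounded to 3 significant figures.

P_all ≈ 3250 kN

Effective surcharge at the founding depth q = γ·D_f = 18.6 × 2.82 = 52.452 kPa.
q_ult = q·N_q + 0.5·γ·B·N_γ·s_γ
     = 52.452 × 23.2 + 0.5 × 18.6 × 2.51 × 30.2 × 0.6
     = 1216.9 + 422.98 = 1639.9 kPa.
Gross allowable pressure q_all = 1639.9 / 2.5 = 655.94 kPa.
Footing area = 4.9481 m², so allowable column load = 655.94 × 4.9481 = 3245.7 kN.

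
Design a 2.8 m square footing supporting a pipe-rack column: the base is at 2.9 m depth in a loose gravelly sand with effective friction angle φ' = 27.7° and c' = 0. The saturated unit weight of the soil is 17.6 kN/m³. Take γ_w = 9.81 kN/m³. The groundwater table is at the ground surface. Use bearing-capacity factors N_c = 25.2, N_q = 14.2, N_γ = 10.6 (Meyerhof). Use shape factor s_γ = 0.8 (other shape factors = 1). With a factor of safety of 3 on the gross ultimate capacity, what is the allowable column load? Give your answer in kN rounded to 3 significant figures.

P_all ≈ 1080 kN

γ' = 17.6 − 9.81 = 7.79 kN/m³ (submerged throughout). q = 7.79 × 2.9 = 22.591 kPa; the same γ' applies in the ½γBN_γ term.
q·N_q = 22.591 × 14.2 = 320.79 kPa
0.5·γ·B·N_γ·s_γ = 0.5 × 7.79 × 2.8 × 10.6 × 0.8 = 92.483 kPa
q_ult = 320.79 + 92.483 = 413.28 kPa.
Gross allowable pressure q_all = 413.28 / 3 = 137.76 kPa.
Footing area = 7.84 m², so allowable column load = 137.76 × 7.84 = 1080 kN.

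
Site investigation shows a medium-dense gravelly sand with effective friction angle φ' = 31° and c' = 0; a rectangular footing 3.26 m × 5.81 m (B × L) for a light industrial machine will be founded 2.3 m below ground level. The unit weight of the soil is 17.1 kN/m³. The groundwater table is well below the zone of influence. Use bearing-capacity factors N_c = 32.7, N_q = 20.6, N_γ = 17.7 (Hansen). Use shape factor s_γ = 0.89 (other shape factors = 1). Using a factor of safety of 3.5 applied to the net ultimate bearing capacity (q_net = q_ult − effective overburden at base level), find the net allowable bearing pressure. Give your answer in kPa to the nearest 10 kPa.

q_all(net) ≈ 350 kPa

Effective surcharge at the founding depth q = γ·D_f = 17.1 × 2.3 = 39.33 kPa.
q_ult = q·N_q + 0.5·γ·B·N_γ·s_γ
     = 39.33 × 20.6 + 0.5 × 17.1 × 3.26 × 17.7 × 0.89
     = 810.2 + 439.08 = 1249.3 kPa.
Net ultimate: q_net = 1249.3 − 39.33 = 1210 kPa.
q_all(net) = 1210 / 3.5 = 345.7 kPa.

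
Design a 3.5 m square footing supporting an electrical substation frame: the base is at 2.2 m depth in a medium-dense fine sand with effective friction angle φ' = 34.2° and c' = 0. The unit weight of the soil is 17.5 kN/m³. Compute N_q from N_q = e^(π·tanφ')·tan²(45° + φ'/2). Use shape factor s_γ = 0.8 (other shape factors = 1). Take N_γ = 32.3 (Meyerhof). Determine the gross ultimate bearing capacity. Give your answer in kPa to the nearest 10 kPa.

tan34.2° = 0.6796, so N_q = e^(π×0.6796)·tan²(62.1°) = 8.457 × 3.567 = 30.17.
Effective surcharge at the founding depth q = γ·D_f = 17.5 × 2.2 = 38.5 kPa.
q_ult = q·N_q + 0.5·γ·B·N_γ·s_γ
     = 38.5 × 30.168 + 0.5 × 17.5 × 3.5 × 32.3 × 0.8
     = 1161.5 + 791.35 = 1952.8 kPa.

q_ult ≈ 1950 kPa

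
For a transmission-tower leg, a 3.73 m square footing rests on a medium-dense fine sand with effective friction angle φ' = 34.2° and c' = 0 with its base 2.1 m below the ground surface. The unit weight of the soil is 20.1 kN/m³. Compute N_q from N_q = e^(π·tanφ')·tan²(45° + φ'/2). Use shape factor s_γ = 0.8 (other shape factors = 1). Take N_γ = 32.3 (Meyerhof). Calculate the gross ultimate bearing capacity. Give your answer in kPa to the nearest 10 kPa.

tan34.2° = 0.6796, so N_q = e^(π×0.6796)·tan²(62.1°) = 8.457 × 3.567 = 30.17.
Overburden at base level: q = 20.1 × 2.1 = 42.21 kPa.
Surcharge term q·N_q = 42.21 × 30.168 = 1273.4 kPa; self-weight term 0.5·γ·B·N_γ·s_γ = 0.5 × 20.1 × 3.73 × 32.3 × 0.8 = 968.65 kPa.
q_ult = 1273.4 + 968.65 = 2242 kPa.

q_ult ≈ 2240 kPa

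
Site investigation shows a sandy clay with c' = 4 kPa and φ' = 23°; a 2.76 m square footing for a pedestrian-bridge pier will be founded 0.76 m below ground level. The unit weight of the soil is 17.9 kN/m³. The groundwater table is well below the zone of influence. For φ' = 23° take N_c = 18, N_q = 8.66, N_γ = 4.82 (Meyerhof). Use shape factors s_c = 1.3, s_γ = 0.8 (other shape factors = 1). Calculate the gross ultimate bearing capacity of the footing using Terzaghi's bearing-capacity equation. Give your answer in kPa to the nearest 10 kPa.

q_ult ≈ 310 kPa

Effective surcharge at the founding depth q = γ·D_f = 17.9 × 0.76 = 13.604 kPa.
q_ult = c·N_c·s_c + q·N_q + 0.5·γ·B·N_γ·s_γ
     = 4 × 18 × 1.3 + 13.604 × 8.66 + 0.5 × 17.9 × 2.76 × 4.82 × 0.8
     = 93.6 + 117.81 + 95.251 = 306.66 kPa.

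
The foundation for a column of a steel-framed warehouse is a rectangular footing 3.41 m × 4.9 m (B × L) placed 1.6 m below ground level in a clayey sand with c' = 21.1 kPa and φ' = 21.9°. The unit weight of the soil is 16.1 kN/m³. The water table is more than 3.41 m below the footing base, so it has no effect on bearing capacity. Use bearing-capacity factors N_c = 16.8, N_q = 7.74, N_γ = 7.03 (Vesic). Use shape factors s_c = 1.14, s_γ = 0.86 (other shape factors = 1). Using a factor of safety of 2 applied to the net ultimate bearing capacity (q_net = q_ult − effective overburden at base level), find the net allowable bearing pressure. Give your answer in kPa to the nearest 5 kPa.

q_all(net) ≈ 370 kPa

Effective surcharge at the founding depth q = γ·D_f = 16.1 × 1.6 = 25.76 kPa.
q_ult = c·N_c·s_c + q·N_q + 0.5·γ·B·N_γ·s_γ
     = 21.1 × 16.8 × 1.14 + 25.76 × 7.74 + 0.5 × 16.1 × 3.41 × 7.03 × 0.86
     = 404.11 + 199.38 + 165.96 = 769.45 kPa.
Net ultimate: q_net = 769.45 − 25.76 = 743.69 kPa.
q_all(net) = 743.69 / 2 = 371.84 kPa.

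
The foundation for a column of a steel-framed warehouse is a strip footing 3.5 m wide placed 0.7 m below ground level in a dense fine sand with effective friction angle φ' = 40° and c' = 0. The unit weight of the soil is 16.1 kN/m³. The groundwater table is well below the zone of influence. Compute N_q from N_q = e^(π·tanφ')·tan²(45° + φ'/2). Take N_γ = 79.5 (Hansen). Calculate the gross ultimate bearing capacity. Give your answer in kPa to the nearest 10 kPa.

q_ult ≈ 2960 kPa

tan40° = 0.8391, so N_q = e^(π×0.8391)·tan²(65°) = 13.959 × 4.599 = 64.2.
q = γ·D_f = 16.1 × 0.7 = 11.27 kPa.
q·N_q = 11.27 × 64.195 = 723.48 kPa
0.5·γ·B·N_γ = 0.5 × 16.1 × 3.5 × 79.5 = 2239.9 kPa
q_ult = 723.48 + 2239.9 = 2963.4 kPa.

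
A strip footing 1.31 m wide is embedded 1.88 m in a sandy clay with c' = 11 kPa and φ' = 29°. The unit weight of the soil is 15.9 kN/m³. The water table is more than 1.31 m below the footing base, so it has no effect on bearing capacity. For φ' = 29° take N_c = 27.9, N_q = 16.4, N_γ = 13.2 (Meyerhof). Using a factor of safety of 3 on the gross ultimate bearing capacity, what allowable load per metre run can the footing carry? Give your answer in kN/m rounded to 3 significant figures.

Overburden at base level: q = 15.9 × 1.88 = 29.892 kPa.
Cohesion term c·N_c = 11 × 27.9 = 306.9 kPa; surcharge term q·N_q = 29.892 × 16.4 = 490.23 kPa; self-weight term 0.5·γ·B·N_γ = 0.5 × 15.9 × 1.31 × 13.2 = 137.47 kPa.
q_ult = 306.9 + 490.23 + 137.47 = 934.6 kPa.
Gross allowable pressure q_all = 934.6 / 3 = 311.53 kPa.
Allowable wall load = q_all × B = 311.53 × 1.31 = 408.11 kN per metre run.

≈ 408 kN/m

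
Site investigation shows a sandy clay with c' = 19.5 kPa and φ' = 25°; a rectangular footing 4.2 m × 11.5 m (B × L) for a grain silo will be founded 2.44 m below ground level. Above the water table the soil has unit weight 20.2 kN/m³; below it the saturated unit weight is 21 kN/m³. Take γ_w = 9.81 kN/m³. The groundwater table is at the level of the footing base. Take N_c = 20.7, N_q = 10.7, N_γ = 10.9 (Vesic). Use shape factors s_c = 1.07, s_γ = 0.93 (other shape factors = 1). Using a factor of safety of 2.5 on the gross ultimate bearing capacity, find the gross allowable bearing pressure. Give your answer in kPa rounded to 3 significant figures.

q_all ≈ 479 kPa

q = γ·D_f = 20.2 × 2.44 = 49.288 kPa.
For the ½γBN_γ term take γ' = 21 − 9.81 = 11.19 kN/m³ (soil below base is submerged).
c·N_c·s_c = 19.5 × 20.7 × 1.07 = 431.91 kPa
q·N_q = 49.288 × 10.7 = 527.38 kPa
0.5·γ·B·N_γ·s_γ = 0.5 × 11.19 × 4.2 × 10.9 × 0.93 = 238.21 kPa
q_ult = 431.91 + 527.38 + 238.21 = 1197.5 kPa.
q_all = 1197.5 / 2.5 = 479 kPa.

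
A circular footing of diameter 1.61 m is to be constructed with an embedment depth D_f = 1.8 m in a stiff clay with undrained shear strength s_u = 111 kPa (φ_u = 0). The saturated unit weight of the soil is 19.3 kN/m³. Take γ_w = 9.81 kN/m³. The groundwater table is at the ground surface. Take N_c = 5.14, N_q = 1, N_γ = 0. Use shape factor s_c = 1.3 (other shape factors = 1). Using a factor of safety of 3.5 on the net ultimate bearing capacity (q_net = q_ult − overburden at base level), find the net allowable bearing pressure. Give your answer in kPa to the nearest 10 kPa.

q_all(net) ≈ 210 kPa

γ' = 19.3 − 9.81 = 9.49 kN/m³ (submerged throughout). q = 9.49 × 1.8 = 17.082 kPa.
c·N_c·s_c = 111 × 5.14 × 1.3 = 741.7 kPa
q·N_q = 17.082 × 1 = 17.082 kPa
q_ult = 741.7 + 17.082 = 758.78 kPa.
q_net = 758.78 − 17.082 = 741.7 kPa.
q_all(net) = 741.7 / 3.5 = 211.91 kPa.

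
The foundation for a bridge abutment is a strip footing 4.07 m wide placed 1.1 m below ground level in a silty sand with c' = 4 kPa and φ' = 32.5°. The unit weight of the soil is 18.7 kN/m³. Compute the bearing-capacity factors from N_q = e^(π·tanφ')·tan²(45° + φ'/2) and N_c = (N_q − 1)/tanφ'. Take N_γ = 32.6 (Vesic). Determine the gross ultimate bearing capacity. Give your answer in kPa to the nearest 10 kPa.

tan32.5° = 0.6371, so N_q = e^(π×0.6371)·tan²(61.25°) = 7.4 × 3.322 = 24.58.
N_c = (24.58 − 1)/tan32.5° = 37.02.
q = γ·D_f = 18.7 × 1.1 = 20.57 kPa.
c·N_c = 4 × 37.02 = 148.08 kPa
q·N_q = 20.57 × 24.585 = 505.7 kPa
0.5·γ·B·N_γ = 0.5 × 18.7 × 4.07 × 32.6 = 1240.6 kPa
q_ult = 148.08 + 505.7 + 1240.6 = 1894.4 kPa.

q_ult ≈ 1890 kPa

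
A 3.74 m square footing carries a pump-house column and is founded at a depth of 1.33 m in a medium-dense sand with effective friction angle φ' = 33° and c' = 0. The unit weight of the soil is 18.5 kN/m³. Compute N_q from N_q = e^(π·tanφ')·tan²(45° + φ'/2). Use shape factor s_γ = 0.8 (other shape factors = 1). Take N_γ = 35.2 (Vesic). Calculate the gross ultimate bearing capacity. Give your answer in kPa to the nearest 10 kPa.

tan33° = 0.6494, so N_q = e^(π×0.6494)·tan²(61.5°) = 7.692 × 3.392 = 26.09.
Overburden at base level: q = 18.5 × 1.33 = 24.605 kPa.
Surcharge term q·N_q = 24.605 × 26.092 = 641.99 kPa; self-weight term 0.5·γ·B·N_γ·s_γ = 0.5 × 18.5 × 3.74 × 35.2 × 0.8 = 974.2 kPa.
q_ult = 641.99 + 974.2 = 1616.2 kPa.

q_ult ≈ 1620 kPa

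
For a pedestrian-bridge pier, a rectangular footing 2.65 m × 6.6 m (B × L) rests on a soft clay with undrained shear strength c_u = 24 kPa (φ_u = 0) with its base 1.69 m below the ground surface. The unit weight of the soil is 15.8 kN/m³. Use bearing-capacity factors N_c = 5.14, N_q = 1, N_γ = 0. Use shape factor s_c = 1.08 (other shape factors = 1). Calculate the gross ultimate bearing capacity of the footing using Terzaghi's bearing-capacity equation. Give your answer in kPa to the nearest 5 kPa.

Effective surcharge at the founding depth q = γ·D_f = 15.8 × 1.69 = 26.702 kPa.
q_ult = c·N_c·s_c + q·N_q
     = 24 × 5.14 × 1.08 + 26.702 × 1
     = 133.23 + 26.702 = 159.93 kPa.

q_ult ≈ 160 kPa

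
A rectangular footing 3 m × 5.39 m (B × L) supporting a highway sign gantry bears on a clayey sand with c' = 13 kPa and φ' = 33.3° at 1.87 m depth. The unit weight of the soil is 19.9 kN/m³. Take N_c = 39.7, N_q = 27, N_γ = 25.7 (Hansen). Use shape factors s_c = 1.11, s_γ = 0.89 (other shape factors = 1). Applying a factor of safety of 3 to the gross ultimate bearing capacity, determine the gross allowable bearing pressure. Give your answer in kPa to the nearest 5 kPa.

Overburden at base level: q = 19.9 × 1.87 = 37.213 kPa.
Cohesion term c·N_c·s_c = 13 × 39.7 × 1.11 = 572.87 kPa; surcharge term q·N_q = 37.213 × 27 = 1004.8 kPa; self-weight term 0.5·γ·B·N_γ·s_γ = 0.5 × 19.9 × 3 × 25.7 × 0.89 = 682.76 kPa.
q_ult = 572.87 + 1004.8 + 682.76 = 2260.4 kPa.
q_all = q_ult / FS = 2260.4 / 3 = 753.46 kPa.

q_all ≈ 755 kPa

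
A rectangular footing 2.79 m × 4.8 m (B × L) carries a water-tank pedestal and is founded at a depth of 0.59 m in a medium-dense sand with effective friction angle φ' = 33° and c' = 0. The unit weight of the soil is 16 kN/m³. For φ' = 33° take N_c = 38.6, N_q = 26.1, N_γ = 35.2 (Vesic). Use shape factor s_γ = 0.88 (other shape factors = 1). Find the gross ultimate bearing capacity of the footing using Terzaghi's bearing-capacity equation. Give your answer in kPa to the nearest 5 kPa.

Overburden at base level: q = 16 × 0.59 = 9.44 kPa.
Surcharge term q·N_q = 9.44 × 26.1 = 246.38 kPa; self-weight term 0.5·γ·B·N_γ·s_γ = 0.5 × 16 × 2.79 × 35.2 × 0.88 = 691.38 kPa.
q_ult = 246.38 + 691.38 = 937.77 kPa.

q_ult ≈ 940 kPa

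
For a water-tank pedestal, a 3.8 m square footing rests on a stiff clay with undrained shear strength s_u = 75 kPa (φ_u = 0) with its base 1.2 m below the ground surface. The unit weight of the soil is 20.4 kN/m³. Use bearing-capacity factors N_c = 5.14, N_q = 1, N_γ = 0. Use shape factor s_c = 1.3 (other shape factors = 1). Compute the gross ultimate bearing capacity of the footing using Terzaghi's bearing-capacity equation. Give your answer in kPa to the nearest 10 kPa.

q_ult ≈ 530 kPa

Overburden at base level: q = 20.4 × 1.2 = 24.48 kPa.
Cohesion term c·N_c·s_c = 75 × 5.14 × 1.3 = 501.15 kPa; surcharge term q·N_q = 24.48 × 1 = 24.48 kPa.
q_ult = 501.15 + 24.48 = 525.63 kPa.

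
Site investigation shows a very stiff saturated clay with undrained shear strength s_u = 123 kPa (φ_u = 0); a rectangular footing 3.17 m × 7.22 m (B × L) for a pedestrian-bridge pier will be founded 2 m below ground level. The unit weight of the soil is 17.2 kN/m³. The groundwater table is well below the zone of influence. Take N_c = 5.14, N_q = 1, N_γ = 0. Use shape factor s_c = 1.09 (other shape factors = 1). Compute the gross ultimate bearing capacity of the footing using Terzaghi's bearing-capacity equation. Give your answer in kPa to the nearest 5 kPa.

Effective surcharge at the founding depth q = γ·D_f = 17.2 × 2 = 34.4 kPa.
q_ult = c·N_c·s_c + q·N_q
     = 123 × 5.14 × 1.09 + 34.4 × 1
     = 689.12 + 34.4 = 723.52 kPa.

q_ult ≈ 725 kPa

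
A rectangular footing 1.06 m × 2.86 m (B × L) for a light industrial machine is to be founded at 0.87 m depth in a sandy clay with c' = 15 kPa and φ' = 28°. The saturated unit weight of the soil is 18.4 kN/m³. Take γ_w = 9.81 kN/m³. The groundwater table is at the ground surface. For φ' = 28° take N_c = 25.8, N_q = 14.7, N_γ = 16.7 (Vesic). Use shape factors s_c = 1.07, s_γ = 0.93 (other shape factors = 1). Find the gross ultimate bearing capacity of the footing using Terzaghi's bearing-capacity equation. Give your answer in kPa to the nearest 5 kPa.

q_ult ≈ 595 kPa

With the water table at the surface the whole profile is submerged: γ' = 18.4 − 9.81 = 8.59 kN/m³, so q = γ'·D_f = 7.4733 kPa; the same γ' applies in the ½γBN_γ term.
q_ult = c·N_c·s_c + q·N_q + 0.5·γ·B·N_γ·s_γ
     = 15 × 25.8 × 1.07 + 7.4733 × 14.7 + 0.5 × 8.59 × 1.06 × 16.7 × 0.93
     = 414.09 + 109.86 + 70.708 = 594.66 kPa.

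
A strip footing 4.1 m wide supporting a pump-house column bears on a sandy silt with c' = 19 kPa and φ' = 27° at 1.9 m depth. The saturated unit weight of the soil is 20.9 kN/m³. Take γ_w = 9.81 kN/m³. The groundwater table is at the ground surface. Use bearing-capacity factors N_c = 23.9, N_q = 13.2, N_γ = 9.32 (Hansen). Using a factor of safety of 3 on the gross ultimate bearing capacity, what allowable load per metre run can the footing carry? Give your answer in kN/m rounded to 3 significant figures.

≈ 1290 kN/m

With the water table at the surface the whole profile is submerged: γ' = 20.9 − 9.81 = 11.09 kN/m³, so q = γ'·D_f = 21.071 kPa; the same γ' applies in the ½γBN_γ term.
q_ult = c·N_c + q·N_q + 0.5·γ·B·N_γ
     = 19 × 23.9 + 21.071 × 13.2 + 0.5 × 11.09 × 4.1 × 9.32
     = 454.1 + 278.14 + 211.89 = 944.12 kPa.
Gross allowable pressure q_all = 944.12 / 3 = 314.71 kPa.
Allowable wall load = q_all × B = 314.71 × 4.1 = 1290.3 kN per metre run.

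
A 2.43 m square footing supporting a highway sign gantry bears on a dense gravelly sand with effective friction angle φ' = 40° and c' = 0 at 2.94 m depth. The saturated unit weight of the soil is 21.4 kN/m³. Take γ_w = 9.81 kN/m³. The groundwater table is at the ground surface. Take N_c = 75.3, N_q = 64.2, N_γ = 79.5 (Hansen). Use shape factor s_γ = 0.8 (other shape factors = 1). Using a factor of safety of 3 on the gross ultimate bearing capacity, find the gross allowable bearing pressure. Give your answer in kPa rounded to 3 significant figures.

γ' = 21.4 − 9.81 = 11.59 kN/m³ (submerged throughout). q = 11.59 × 2.94 = 34.075 kPa; the same γ' applies in the ½γBN_γ term.
q·N_q = 34.075 × 64.2 = 2187.6 kPa
0.5·γ·B·N_γ·s_γ = 0.5 × 11.59 × 2.43 × 79.5 × 0.8 = 895.61 kPa
q_ult = 2187.6 + 895.61 = 3083.2 kPa.
q_all = 3083.2 / 3 = 1027.7 kPa.

q_all ≈ 1030 kPa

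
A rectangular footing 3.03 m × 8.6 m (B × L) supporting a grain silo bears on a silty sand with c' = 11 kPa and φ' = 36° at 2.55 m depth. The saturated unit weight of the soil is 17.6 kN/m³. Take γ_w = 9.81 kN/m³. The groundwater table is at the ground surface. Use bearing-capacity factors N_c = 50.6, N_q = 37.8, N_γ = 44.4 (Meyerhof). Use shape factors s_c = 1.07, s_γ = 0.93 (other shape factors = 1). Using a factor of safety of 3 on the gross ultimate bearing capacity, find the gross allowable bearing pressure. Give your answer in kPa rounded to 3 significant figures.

q_all ≈ 611 kPa

γ' = 17.6 − 9.81 = 7.79 kN/m³ (submerged throughout). q = 7.79 × 2.55 = 19.864 kPa; the same γ' applies in the ½γBN_γ term.
c·N_c·s_c = 11 × 50.6 × 1.07 = 595.56 kPa
q·N_q = 19.864 × 37.8 = 750.88 kPa
0.5·γ·B·N_γ·s_γ = 0.5 × 7.79 × 3.03 × 44.4 × 0.93 = 487.32 kPa
q_ult = 595.56 + 750.88 + 487.32 = 1833.8 kPa.
q_all = 1833.8 / 3 = 611.25 kPa.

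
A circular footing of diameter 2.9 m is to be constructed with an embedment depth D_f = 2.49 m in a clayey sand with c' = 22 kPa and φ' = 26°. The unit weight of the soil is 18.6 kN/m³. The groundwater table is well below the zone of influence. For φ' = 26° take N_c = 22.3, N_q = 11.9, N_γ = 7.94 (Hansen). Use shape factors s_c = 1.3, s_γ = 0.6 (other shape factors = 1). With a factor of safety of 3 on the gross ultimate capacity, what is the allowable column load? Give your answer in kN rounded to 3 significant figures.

P_all ≈ 2900 kN

Effective surcharge at the founding depth q = γ·D_f = 18.6 × 2.49 = 46.314 kPa.
q_ult = c·N_c·s_c + q·N_q + 0.5·γ·B·N_γ·s_γ
     = 22 × 22.3 × 1.3 + 46.314 × 11.9 + 0.5 × 18.6 × 2.9 × 7.94 × 0.6
     = 637.78 + 551.14 + 128.49 = 1317.4 kPa.
Gross allowable pressure q_all = 1317.4 / 3 = 439.13 kPa.
Footing area = 6.6052 m², so allowable column load = 439.13 × 6.6052 = 2900.6 kN.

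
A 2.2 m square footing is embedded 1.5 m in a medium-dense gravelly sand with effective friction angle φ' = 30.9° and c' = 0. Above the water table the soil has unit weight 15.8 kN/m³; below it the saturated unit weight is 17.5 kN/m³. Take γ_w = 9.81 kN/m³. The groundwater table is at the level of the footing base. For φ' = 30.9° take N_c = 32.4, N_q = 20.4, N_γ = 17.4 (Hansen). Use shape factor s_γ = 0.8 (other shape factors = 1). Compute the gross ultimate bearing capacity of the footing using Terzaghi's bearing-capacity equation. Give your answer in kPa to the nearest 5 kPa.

q_ult ≈ 600 kPa

q = γ·D_f = 15.8 × 1.5 = 23.7 kPa.
For the ½γBN_γ term take γ' = 17.5 − 9.81 = 7.69 kN/m³ (soil below base is submerged).
q·N_q = 23.7 × 20.4 = 483.48 kPa
0.5·γ·B·N_γ·s_γ = 0.5 × 7.69 × 2.2 × 17.4 × 0.8 = 117.75 kPa
q_ult = 483.48 + 117.75 = 601.23 kPa.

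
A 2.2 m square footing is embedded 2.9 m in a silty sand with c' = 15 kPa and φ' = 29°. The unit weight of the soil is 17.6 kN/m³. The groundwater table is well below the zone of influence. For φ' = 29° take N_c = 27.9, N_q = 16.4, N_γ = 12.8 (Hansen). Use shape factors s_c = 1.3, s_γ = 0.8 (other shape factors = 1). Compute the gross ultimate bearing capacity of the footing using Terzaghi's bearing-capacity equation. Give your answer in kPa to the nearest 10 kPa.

q_ult ≈ 1580 kPa

Effective surcharge at the founding depth q = γ·D_f = 17.6 × 2.9 = 51.04 kPa.
q_ult = c·N_c·s_c + q·N_q + 0.5·γ·B·N_γ·s_γ
     = 15 × 27.9 × 1.3 + 51.04 × 16.4 + 0.5 × 17.6 × 2.2 × 12.8 × 0.8
     = 544.05 + 837.06 + 198.25 = 1579.4 kPa.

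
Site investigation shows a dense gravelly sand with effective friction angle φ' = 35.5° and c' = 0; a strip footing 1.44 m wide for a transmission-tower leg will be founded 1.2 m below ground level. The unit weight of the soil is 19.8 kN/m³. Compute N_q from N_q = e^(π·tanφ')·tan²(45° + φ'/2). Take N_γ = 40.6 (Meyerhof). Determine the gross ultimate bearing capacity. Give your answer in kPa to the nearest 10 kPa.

q_ult ≈ 1420 kPa

tan35.5° = 0.7133, so N_q = e^(π×0.7133)·tan²(62.75°) = 9.402 × 3.77 = 35.44.
q = γ·D_f = 19.8 × 1.2 = 23.76 kPa.
q·N_q = 23.76 × 35.443 = 842.12 kPa
0.5·γ·B·N_γ = 0.5 × 19.8 × 1.44 × 40.6 = 578.79 kPa
q_ult = 842.12 + 578.79 = 1420.9 kPa.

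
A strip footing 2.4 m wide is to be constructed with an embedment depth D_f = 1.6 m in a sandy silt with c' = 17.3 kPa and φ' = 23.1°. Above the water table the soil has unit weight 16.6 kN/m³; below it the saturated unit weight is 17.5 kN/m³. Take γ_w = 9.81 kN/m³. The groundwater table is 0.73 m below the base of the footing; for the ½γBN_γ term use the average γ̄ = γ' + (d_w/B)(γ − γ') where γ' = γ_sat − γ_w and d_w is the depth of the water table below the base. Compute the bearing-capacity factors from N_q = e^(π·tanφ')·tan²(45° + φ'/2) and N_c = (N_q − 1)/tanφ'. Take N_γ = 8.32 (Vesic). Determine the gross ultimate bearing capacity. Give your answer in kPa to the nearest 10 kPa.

q_ult ≈ 650 kPa

tan23.1° = 0.4265, so N_q = e^(π×0.4265)·tan²(56.55°) = 3.819 × 2.291 = 8.75.
N_c = (8.75 − 1)/tan23.1° = 18.17.
q = γ·D_f = 16.6 × 1.6 = 26.56 kPa.
γ' = 7.69 kN/m³; averaging over the depth B below the base, γ̄ = γ' + (d_w/B)(γ − γ') = 10.4 kN/m³.
c·N_c = 17.3 × 18.171 = 314.36 kPa
q·N_q = 26.56 × 8.7506 = 232.42 kPa
0.5·γ·B·N_γ = 0.5 × 10.4 × 2.4 × 8.32 = 103.83 kPa
q_ult = 314.36 + 232.42 + 103.83 = 650.61 kPa.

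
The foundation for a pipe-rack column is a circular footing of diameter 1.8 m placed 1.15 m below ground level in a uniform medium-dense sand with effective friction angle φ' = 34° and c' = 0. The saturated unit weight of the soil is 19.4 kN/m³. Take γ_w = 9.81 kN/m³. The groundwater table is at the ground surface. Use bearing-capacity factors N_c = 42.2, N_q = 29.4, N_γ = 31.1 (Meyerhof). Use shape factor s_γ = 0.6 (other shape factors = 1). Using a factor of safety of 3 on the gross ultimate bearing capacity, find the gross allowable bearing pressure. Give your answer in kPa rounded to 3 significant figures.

q_all ≈ 162 kPa

γ' = 19.4 − 9.81 = 9.59 kN/m³ (submerged throughout). q = 9.59 × 1.15 = 11.028 kPa; the same γ' applies in the ½γBN_γ term.
q·N_q = 11.028 × 29.4 = 324.24 kPa
0.5·γ·B·N_γ·s_γ = 0.5 × 9.59 × 1.8 × 31.1 × 0.6 = 161.05 kPa
q_ult = 324.24 + 161.05 = 485.29 kPa.
q_all = 485.29 / 3 = 161.76 kPa.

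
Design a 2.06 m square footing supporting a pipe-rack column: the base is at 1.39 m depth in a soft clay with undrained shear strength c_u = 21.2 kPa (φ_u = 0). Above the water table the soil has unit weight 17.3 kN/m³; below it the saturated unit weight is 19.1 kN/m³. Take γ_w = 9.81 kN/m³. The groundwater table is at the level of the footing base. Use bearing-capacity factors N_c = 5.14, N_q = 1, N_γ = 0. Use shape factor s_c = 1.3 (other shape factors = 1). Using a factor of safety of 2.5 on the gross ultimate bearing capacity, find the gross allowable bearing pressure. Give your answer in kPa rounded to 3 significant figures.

q_all ≈ 66.3 kPa

Effective surcharge at the founding depth q = γ·D_f = 17.3 × 1.39 = 24.047 kPa.
q_ult = c·N_c·s_c + q·N_q
     = 21.2 × 5.14 × 1.3 + 24.047 × 1
     = 141.66 + 24.047 = 165.71 kPa.
q_all = 165.71 / 2.5 = 66.282 kPa.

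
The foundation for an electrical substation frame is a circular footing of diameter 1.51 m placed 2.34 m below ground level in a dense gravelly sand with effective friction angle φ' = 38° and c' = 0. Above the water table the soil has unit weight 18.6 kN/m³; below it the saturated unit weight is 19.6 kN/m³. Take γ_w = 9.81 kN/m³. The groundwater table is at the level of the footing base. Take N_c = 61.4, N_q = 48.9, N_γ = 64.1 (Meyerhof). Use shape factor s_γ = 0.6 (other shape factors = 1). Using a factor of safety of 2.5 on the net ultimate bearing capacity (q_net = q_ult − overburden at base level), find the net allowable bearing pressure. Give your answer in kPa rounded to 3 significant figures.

Overburden at base level: q = 18.6 × 2.34 = 43.524 kPa.
Below the base the soil is submerged, so the ½γBN_γ term uses γ' = 19.6 − 9.81 = 9.79 kN/m³.
Surcharge term q·N_q = 43.524 × 48.9 = 2128.3 kPa; self-weight term 0.5·γ·B·N_γ·s_γ = 0.5 × 9.79 × 1.51 × 64.1 × 0.6 = 284.28 kPa.
q_ult = 2128.3 + 284.28 = 2412.6 kPa.
q_net = 2412.6 − 43.524 = 2369.1 kPa.
q_all(net) = 2369.1 / 2.5 = 947.63 kPa.

q_all(net) ≈ 948 kPa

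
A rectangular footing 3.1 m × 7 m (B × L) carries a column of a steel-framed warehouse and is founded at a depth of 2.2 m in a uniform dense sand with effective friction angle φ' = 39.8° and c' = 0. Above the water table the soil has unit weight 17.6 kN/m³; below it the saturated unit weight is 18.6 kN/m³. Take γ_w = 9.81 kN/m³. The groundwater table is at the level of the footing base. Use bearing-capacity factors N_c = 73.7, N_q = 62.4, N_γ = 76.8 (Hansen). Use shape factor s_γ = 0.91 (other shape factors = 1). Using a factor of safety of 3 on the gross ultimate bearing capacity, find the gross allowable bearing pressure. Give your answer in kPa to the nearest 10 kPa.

Effective surcharge at the founding depth q = γ·D_f = 17.6 × 2.2 = 38.72 kPa.
The water table coincides with the base, so in the self-weight term γ → γ' = 8.79 kN/m³.
q_ult = q·N_q + 0.5·γ·B·N_γ·s_γ
     = 38.72 × 62.4 + 0.5 × 8.79 × 3.1 × 76.8 × 0.91
     = 2416.1 + 952.19 = 3368.3 kPa.
q_all = 3368.3 / 3 = 1122.8 kPa.

q_all ≈ 1120 kPa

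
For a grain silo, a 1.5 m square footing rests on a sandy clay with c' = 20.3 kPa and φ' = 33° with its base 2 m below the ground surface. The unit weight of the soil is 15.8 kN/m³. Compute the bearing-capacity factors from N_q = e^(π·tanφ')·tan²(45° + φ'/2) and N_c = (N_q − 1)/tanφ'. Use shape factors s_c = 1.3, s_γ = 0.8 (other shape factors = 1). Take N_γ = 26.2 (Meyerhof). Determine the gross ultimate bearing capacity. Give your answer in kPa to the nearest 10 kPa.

q_ult ≈ 2090 kPa

tan33° = 0.6494, so N_q = e^(π×0.6494)·tan²(61.5°) = 7.692 × 3.392 = 26.09.
N_c = (26.09 − 1)/tan33° = 38.64.
q = γ·D_f = 15.8 × 2 = 31.6 kPa.
c·N_c·s_c = 20.3 × 38.638 × 1.3 = 1019.7 kPa
q·N_q = 31.6 × 26.092 = 824.51 kPa
0.5·γ·B·N_γ·s_γ = 0.5 × 15.8 × 1.5 × 26.2 × 0.8 = 248.38 kPa
q_ult = 1019.7 + 824.51 + 248.38 = 2092.5 kPa.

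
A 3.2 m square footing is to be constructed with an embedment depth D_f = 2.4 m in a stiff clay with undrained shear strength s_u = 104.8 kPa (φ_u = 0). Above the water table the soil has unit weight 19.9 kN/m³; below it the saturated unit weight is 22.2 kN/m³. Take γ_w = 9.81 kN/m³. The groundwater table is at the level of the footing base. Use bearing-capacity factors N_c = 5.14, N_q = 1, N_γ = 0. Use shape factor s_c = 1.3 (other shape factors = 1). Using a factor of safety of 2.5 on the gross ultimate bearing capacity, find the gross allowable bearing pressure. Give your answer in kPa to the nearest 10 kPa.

Overburden at base level: q = 19.9 × 2.4 = 47.76 kPa.
Cohesion term c·N_c·s_c = 104.8 × 5.14 × 1.3 = 700.27 kPa; surcharge term q·N_q = 47.76 × 1 = 47.76 kPa.
q_ult = 700.27 + 47.76 = 748.03 kPa.
q_all = 748.03 / 2.5 = 299.21 kPa.

q_all ≈ 300 kPa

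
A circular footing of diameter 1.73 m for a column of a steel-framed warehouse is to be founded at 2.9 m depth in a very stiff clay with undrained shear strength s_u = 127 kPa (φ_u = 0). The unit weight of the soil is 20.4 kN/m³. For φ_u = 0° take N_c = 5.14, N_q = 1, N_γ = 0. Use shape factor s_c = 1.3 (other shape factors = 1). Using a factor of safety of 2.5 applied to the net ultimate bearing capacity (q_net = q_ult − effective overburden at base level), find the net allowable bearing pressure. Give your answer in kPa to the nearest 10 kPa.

q_all(net) ≈ 340 kPa

Overburden at base level: q = 20.4 × 2.9 = 59.16 kPa.
Cohesion term c·N_c·s_c = 127 × 5.14 × 1.3 = 848.61 kPa; surcharge term q·N_q = 59.16 × 1 = 59.16 kPa.
q_ult = 848.61 + 59.16 = 907.77 kPa.
Net ultimate: q_net = 907.77 − 59.16 = 848.61 kPa.
q_all(net) = 848.61 / 2.5 = 339.45 kPa.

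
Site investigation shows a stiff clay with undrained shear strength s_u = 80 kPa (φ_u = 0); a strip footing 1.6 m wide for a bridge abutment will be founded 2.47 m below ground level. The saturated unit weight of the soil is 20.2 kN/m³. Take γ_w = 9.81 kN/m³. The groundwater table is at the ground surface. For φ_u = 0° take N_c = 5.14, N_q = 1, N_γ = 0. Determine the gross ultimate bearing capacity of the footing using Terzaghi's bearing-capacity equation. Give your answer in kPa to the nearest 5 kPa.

q_ult ≈ 435 kPa

Water table at ground surface, so effective unit weight γ' = 20.2 − 9.81 = 10.39 kN/m³ is used throughout; overburden q = 10.39 × 2.47 = 25.663 kPa.
Cohesion term c·N_c = 80 × 5.14 = 411.2 kPa; surcharge term q·N_q = 25.663 × 1 = 25.663 kPa.
q_ult = 411.2 + 25.663 = 436.86 kPa.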